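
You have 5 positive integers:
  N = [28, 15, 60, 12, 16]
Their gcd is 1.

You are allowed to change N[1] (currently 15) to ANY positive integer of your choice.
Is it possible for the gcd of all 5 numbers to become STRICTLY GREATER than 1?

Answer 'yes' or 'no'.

Current gcd = 1
gcd of all OTHER numbers (without N[1]=15): gcd([28, 60, 12, 16]) = 4
The new gcd after any change is gcd(4, new_value).
This can be at most 4.
Since 4 > old gcd 1, the gcd CAN increase (e.g., set N[1] = 4).

Answer: yes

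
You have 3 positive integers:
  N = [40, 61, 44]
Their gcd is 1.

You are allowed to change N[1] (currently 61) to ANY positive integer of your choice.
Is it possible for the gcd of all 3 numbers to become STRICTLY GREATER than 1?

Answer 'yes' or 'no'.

Current gcd = 1
gcd of all OTHER numbers (without N[1]=61): gcd([40, 44]) = 4
The new gcd after any change is gcd(4, new_value).
This can be at most 4.
Since 4 > old gcd 1, the gcd CAN increase (e.g., set N[1] = 4).

Answer: yes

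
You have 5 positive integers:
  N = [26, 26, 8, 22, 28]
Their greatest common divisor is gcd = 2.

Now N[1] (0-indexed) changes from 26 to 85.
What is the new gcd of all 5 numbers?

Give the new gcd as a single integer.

Answer: 1

Derivation:
Numbers: [26, 26, 8, 22, 28], gcd = 2
Change: index 1, 26 -> 85
gcd of the OTHER numbers (without index 1): gcd([26, 8, 22, 28]) = 2
New gcd = gcd(g_others, new_val) = gcd(2, 85) = 1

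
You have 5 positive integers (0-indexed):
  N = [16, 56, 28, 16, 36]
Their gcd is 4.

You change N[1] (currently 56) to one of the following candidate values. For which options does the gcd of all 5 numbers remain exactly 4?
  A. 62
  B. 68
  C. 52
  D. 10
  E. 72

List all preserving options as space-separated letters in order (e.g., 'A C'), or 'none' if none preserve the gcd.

Old gcd = 4; gcd of others (without N[1]) = 4
New gcd for candidate v: gcd(4, v). Preserves old gcd iff gcd(4, v) = 4.
  Option A: v=62, gcd(4,62)=2 -> changes
  Option B: v=68, gcd(4,68)=4 -> preserves
  Option C: v=52, gcd(4,52)=4 -> preserves
  Option D: v=10, gcd(4,10)=2 -> changes
  Option E: v=72, gcd(4,72)=4 -> preserves

Answer: B C E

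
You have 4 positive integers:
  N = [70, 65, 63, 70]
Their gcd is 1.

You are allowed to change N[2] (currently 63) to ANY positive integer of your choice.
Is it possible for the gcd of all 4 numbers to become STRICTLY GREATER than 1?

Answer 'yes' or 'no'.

Answer: yes

Derivation:
Current gcd = 1
gcd of all OTHER numbers (without N[2]=63): gcd([70, 65, 70]) = 5
The new gcd after any change is gcd(5, new_value).
This can be at most 5.
Since 5 > old gcd 1, the gcd CAN increase (e.g., set N[2] = 5).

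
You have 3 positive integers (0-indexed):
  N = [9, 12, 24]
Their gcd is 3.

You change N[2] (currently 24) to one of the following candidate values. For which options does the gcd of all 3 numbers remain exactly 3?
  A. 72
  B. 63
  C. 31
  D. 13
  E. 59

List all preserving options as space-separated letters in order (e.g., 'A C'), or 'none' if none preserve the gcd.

Answer: A B

Derivation:
Old gcd = 3; gcd of others (without N[2]) = 3
New gcd for candidate v: gcd(3, v). Preserves old gcd iff gcd(3, v) = 3.
  Option A: v=72, gcd(3,72)=3 -> preserves
  Option B: v=63, gcd(3,63)=3 -> preserves
  Option C: v=31, gcd(3,31)=1 -> changes
  Option D: v=13, gcd(3,13)=1 -> changes
  Option E: v=59, gcd(3,59)=1 -> changes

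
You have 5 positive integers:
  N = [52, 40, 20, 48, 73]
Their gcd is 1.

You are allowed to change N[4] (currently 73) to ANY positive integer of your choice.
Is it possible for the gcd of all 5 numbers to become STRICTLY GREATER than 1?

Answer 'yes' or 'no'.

Answer: yes

Derivation:
Current gcd = 1
gcd of all OTHER numbers (without N[4]=73): gcd([52, 40, 20, 48]) = 4
The new gcd after any change is gcd(4, new_value).
This can be at most 4.
Since 4 > old gcd 1, the gcd CAN increase (e.g., set N[4] = 4).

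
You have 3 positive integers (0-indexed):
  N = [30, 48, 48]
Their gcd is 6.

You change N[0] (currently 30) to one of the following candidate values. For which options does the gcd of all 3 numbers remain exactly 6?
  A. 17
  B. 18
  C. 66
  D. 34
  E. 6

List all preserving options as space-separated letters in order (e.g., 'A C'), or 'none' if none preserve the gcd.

Old gcd = 6; gcd of others (without N[0]) = 48
New gcd for candidate v: gcd(48, v). Preserves old gcd iff gcd(48, v) = 6.
  Option A: v=17, gcd(48,17)=1 -> changes
  Option B: v=18, gcd(48,18)=6 -> preserves
  Option C: v=66, gcd(48,66)=6 -> preserves
  Option D: v=34, gcd(48,34)=2 -> changes
  Option E: v=6, gcd(48,6)=6 -> preserves

Answer: B C E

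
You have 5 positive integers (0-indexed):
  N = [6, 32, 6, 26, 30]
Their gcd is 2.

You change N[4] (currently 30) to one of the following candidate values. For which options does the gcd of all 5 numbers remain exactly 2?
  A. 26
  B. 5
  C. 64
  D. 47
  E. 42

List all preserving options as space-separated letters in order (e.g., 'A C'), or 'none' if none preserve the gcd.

Old gcd = 2; gcd of others (without N[4]) = 2
New gcd for candidate v: gcd(2, v). Preserves old gcd iff gcd(2, v) = 2.
  Option A: v=26, gcd(2,26)=2 -> preserves
  Option B: v=5, gcd(2,5)=1 -> changes
  Option C: v=64, gcd(2,64)=2 -> preserves
  Option D: v=47, gcd(2,47)=1 -> changes
  Option E: v=42, gcd(2,42)=2 -> preserves

Answer: A C E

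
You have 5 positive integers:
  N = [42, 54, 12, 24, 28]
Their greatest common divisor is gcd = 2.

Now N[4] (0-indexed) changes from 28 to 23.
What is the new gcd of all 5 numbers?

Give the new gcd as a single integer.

Answer: 1

Derivation:
Numbers: [42, 54, 12, 24, 28], gcd = 2
Change: index 4, 28 -> 23
gcd of the OTHER numbers (without index 4): gcd([42, 54, 12, 24]) = 6
New gcd = gcd(g_others, new_val) = gcd(6, 23) = 1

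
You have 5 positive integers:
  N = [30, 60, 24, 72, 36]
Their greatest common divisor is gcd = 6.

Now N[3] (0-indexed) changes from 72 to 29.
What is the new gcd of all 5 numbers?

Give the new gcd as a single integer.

Answer: 1

Derivation:
Numbers: [30, 60, 24, 72, 36], gcd = 6
Change: index 3, 72 -> 29
gcd of the OTHER numbers (without index 3): gcd([30, 60, 24, 36]) = 6
New gcd = gcd(g_others, new_val) = gcd(6, 29) = 1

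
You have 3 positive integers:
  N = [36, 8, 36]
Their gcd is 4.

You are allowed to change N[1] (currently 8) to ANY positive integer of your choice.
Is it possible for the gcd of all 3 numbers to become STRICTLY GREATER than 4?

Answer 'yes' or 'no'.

Answer: yes

Derivation:
Current gcd = 4
gcd of all OTHER numbers (without N[1]=8): gcd([36, 36]) = 36
The new gcd after any change is gcd(36, new_value).
This can be at most 36.
Since 36 > old gcd 4, the gcd CAN increase (e.g., set N[1] = 36).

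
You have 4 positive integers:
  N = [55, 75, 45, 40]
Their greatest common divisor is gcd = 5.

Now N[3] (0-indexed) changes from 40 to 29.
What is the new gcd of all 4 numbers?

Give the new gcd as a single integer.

Answer: 1

Derivation:
Numbers: [55, 75, 45, 40], gcd = 5
Change: index 3, 40 -> 29
gcd of the OTHER numbers (without index 3): gcd([55, 75, 45]) = 5
New gcd = gcd(g_others, new_val) = gcd(5, 29) = 1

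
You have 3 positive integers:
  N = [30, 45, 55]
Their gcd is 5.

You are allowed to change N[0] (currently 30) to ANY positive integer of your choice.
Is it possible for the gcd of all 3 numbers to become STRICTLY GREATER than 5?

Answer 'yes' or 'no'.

Current gcd = 5
gcd of all OTHER numbers (without N[0]=30): gcd([45, 55]) = 5
The new gcd after any change is gcd(5, new_value).
This can be at most 5.
Since 5 = old gcd 5, the gcd can only stay the same or decrease.

Answer: no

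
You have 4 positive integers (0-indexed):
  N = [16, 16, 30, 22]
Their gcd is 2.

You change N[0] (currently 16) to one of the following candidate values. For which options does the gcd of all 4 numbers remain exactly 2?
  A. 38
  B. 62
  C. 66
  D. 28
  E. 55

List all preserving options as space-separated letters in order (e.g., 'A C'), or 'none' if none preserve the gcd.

Old gcd = 2; gcd of others (without N[0]) = 2
New gcd for candidate v: gcd(2, v). Preserves old gcd iff gcd(2, v) = 2.
  Option A: v=38, gcd(2,38)=2 -> preserves
  Option B: v=62, gcd(2,62)=2 -> preserves
  Option C: v=66, gcd(2,66)=2 -> preserves
  Option D: v=28, gcd(2,28)=2 -> preserves
  Option E: v=55, gcd(2,55)=1 -> changes

Answer: A B C D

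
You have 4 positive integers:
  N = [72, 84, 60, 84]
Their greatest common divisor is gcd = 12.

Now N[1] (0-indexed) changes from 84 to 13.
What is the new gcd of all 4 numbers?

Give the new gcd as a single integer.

Answer: 1

Derivation:
Numbers: [72, 84, 60, 84], gcd = 12
Change: index 1, 84 -> 13
gcd of the OTHER numbers (without index 1): gcd([72, 60, 84]) = 12
New gcd = gcd(g_others, new_val) = gcd(12, 13) = 1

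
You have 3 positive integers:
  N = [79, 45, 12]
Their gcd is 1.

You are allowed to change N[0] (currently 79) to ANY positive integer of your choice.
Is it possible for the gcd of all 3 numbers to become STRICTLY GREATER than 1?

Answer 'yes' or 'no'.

Answer: yes

Derivation:
Current gcd = 1
gcd of all OTHER numbers (without N[0]=79): gcd([45, 12]) = 3
The new gcd after any change is gcd(3, new_value).
This can be at most 3.
Since 3 > old gcd 1, the gcd CAN increase (e.g., set N[0] = 3).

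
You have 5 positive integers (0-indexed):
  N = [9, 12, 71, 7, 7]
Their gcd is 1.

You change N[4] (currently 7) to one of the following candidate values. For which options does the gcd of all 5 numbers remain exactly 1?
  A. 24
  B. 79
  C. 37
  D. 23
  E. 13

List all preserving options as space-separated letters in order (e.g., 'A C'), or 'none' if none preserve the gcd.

Old gcd = 1; gcd of others (without N[4]) = 1
New gcd for candidate v: gcd(1, v). Preserves old gcd iff gcd(1, v) = 1.
  Option A: v=24, gcd(1,24)=1 -> preserves
  Option B: v=79, gcd(1,79)=1 -> preserves
  Option C: v=37, gcd(1,37)=1 -> preserves
  Option D: v=23, gcd(1,23)=1 -> preserves
  Option E: v=13, gcd(1,13)=1 -> preserves

Answer: A B C D E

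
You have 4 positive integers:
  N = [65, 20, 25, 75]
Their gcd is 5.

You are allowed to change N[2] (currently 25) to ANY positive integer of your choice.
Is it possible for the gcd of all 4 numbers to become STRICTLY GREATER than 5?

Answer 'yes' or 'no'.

Answer: no

Derivation:
Current gcd = 5
gcd of all OTHER numbers (without N[2]=25): gcd([65, 20, 75]) = 5
The new gcd after any change is gcd(5, new_value).
This can be at most 5.
Since 5 = old gcd 5, the gcd can only stay the same or decrease.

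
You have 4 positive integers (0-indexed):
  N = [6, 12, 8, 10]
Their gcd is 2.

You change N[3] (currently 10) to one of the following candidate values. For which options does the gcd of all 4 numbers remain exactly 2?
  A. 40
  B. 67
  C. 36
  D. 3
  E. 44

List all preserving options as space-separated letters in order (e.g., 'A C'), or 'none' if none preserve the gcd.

Old gcd = 2; gcd of others (without N[3]) = 2
New gcd for candidate v: gcd(2, v). Preserves old gcd iff gcd(2, v) = 2.
  Option A: v=40, gcd(2,40)=2 -> preserves
  Option B: v=67, gcd(2,67)=1 -> changes
  Option C: v=36, gcd(2,36)=2 -> preserves
  Option D: v=3, gcd(2,3)=1 -> changes
  Option E: v=44, gcd(2,44)=2 -> preserves

Answer: A C E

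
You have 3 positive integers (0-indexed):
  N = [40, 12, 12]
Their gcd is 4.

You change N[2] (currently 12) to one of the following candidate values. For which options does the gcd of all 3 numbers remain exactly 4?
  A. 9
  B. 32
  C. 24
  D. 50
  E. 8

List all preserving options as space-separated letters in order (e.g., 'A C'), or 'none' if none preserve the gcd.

Old gcd = 4; gcd of others (without N[2]) = 4
New gcd for candidate v: gcd(4, v). Preserves old gcd iff gcd(4, v) = 4.
  Option A: v=9, gcd(4,9)=1 -> changes
  Option B: v=32, gcd(4,32)=4 -> preserves
  Option C: v=24, gcd(4,24)=4 -> preserves
  Option D: v=50, gcd(4,50)=2 -> changes
  Option E: v=8, gcd(4,8)=4 -> preserves

Answer: B C E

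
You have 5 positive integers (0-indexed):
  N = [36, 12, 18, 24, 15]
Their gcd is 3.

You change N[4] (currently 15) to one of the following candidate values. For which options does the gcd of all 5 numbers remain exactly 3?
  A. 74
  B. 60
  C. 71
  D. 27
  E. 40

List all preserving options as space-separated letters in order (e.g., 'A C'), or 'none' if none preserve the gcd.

Answer: D

Derivation:
Old gcd = 3; gcd of others (without N[4]) = 6
New gcd for candidate v: gcd(6, v). Preserves old gcd iff gcd(6, v) = 3.
  Option A: v=74, gcd(6,74)=2 -> changes
  Option B: v=60, gcd(6,60)=6 -> changes
  Option C: v=71, gcd(6,71)=1 -> changes
  Option D: v=27, gcd(6,27)=3 -> preserves
  Option E: v=40, gcd(6,40)=2 -> changes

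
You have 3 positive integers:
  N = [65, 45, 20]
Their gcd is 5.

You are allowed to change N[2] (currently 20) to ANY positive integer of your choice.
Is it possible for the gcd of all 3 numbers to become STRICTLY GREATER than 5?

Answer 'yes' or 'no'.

Answer: no

Derivation:
Current gcd = 5
gcd of all OTHER numbers (without N[2]=20): gcd([65, 45]) = 5
The new gcd after any change is gcd(5, new_value).
This can be at most 5.
Since 5 = old gcd 5, the gcd can only stay the same or decrease.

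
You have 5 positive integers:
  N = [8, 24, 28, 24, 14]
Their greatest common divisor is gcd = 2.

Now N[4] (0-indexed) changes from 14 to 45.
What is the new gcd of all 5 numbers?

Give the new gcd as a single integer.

Answer: 1

Derivation:
Numbers: [8, 24, 28, 24, 14], gcd = 2
Change: index 4, 14 -> 45
gcd of the OTHER numbers (without index 4): gcd([8, 24, 28, 24]) = 4
New gcd = gcd(g_others, new_val) = gcd(4, 45) = 1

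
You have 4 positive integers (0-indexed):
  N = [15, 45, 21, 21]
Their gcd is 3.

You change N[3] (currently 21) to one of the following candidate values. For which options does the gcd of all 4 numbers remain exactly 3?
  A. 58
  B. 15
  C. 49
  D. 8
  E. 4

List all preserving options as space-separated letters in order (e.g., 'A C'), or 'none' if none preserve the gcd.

Answer: B

Derivation:
Old gcd = 3; gcd of others (without N[3]) = 3
New gcd for candidate v: gcd(3, v). Preserves old gcd iff gcd(3, v) = 3.
  Option A: v=58, gcd(3,58)=1 -> changes
  Option B: v=15, gcd(3,15)=3 -> preserves
  Option C: v=49, gcd(3,49)=1 -> changes
  Option D: v=8, gcd(3,8)=1 -> changes
  Option E: v=4, gcd(3,4)=1 -> changes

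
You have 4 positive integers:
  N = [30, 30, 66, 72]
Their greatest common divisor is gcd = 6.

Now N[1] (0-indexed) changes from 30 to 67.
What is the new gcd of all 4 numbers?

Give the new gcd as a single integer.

Numbers: [30, 30, 66, 72], gcd = 6
Change: index 1, 30 -> 67
gcd of the OTHER numbers (without index 1): gcd([30, 66, 72]) = 6
New gcd = gcd(g_others, new_val) = gcd(6, 67) = 1

Answer: 1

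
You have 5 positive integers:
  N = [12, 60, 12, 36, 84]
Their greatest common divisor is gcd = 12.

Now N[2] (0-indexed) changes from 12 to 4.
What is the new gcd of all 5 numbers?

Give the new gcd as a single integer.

Numbers: [12, 60, 12, 36, 84], gcd = 12
Change: index 2, 12 -> 4
gcd of the OTHER numbers (without index 2): gcd([12, 60, 36, 84]) = 12
New gcd = gcd(g_others, new_val) = gcd(12, 4) = 4

Answer: 4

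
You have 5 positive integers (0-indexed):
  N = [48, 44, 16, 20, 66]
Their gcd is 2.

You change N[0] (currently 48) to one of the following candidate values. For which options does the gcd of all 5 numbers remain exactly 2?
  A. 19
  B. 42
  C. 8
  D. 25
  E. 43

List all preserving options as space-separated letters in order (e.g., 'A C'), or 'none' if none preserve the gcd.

Answer: B C

Derivation:
Old gcd = 2; gcd of others (without N[0]) = 2
New gcd for candidate v: gcd(2, v). Preserves old gcd iff gcd(2, v) = 2.
  Option A: v=19, gcd(2,19)=1 -> changes
  Option B: v=42, gcd(2,42)=2 -> preserves
  Option C: v=8, gcd(2,8)=2 -> preserves
  Option D: v=25, gcd(2,25)=1 -> changes
  Option E: v=43, gcd(2,43)=1 -> changes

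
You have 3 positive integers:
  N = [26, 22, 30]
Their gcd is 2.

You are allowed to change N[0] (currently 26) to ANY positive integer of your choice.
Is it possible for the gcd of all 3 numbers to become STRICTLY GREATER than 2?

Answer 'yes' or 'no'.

Current gcd = 2
gcd of all OTHER numbers (without N[0]=26): gcd([22, 30]) = 2
The new gcd after any change is gcd(2, new_value).
This can be at most 2.
Since 2 = old gcd 2, the gcd can only stay the same or decrease.

Answer: no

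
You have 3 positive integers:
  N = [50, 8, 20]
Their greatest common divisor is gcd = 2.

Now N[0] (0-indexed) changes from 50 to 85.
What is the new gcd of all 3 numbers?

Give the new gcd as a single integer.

Answer: 1

Derivation:
Numbers: [50, 8, 20], gcd = 2
Change: index 0, 50 -> 85
gcd of the OTHER numbers (without index 0): gcd([8, 20]) = 4
New gcd = gcd(g_others, new_val) = gcd(4, 85) = 1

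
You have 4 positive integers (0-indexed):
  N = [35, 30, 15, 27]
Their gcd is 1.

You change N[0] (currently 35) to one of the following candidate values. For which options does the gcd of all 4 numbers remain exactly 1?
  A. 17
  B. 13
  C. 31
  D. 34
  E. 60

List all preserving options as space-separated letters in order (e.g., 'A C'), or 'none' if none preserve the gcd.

Old gcd = 1; gcd of others (without N[0]) = 3
New gcd for candidate v: gcd(3, v). Preserves old gcd iff gcd(3, v) = 1.
  Option A: v=17, gcd(3,17)=1 -> preserves
  Option B: v=13, gcd(3,13)=1 -> preserves
  Option C: v=31, gcd(3,31)=1 -> preserves
  Option D: v=34, gcd(3,34)=1 -> preserves
  Option E: v=60, gcd(3,60)=3 -> changes

Answer: A B C D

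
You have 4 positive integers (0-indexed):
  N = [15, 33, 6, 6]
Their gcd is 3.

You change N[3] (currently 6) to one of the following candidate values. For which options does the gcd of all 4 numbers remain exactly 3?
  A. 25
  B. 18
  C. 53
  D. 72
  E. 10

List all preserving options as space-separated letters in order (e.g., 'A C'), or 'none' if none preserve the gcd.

Old gcd = 3; gcd of others (without N[3]) = 3
New gcd for candidate v: gcd(3, v). Preserves old gcd iff gcd(3, v) = 3.
  Option A: v=25, gcd(3,25)=1 -> changes
  Option B: v=18, gcd(3,18)=3 -> preserves
  Option C: v=53, gcd(3,53)=1 -> changes
  Option D: v=72, gcd(3,72)=3 -> preserves
  Option E: v=10, gcd(3,10)=1 -> changes

Answer: B D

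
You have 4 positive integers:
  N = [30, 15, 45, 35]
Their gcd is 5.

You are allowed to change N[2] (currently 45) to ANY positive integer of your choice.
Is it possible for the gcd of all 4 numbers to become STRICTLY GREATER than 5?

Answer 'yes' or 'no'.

Answer: no

Derivation:
Current gcd = 5
gcd of all OTHER numbers (without N[2]=45): gcd([30, 15, 35]) = 5
The new gcd after any change is gcd(5, new_value).
This can be at most 5.
Since 5 = old gcd 5, the gcd can only stay the same or decrease.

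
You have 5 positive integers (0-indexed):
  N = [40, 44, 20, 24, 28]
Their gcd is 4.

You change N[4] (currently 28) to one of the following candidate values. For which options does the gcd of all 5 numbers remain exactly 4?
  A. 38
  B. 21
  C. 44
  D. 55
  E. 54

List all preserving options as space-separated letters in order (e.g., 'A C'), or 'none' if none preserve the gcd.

Answer: C

Derivation:
Old gcd = 4; gcd of others (without N[4]) = 4
New gcd for candidate v: gcd(4, v). Preserves old gcd iff gcd(4, v) = 4.
  Option A: v=38, gcd(4,38)=2 -> changes
  Option B: v=21, gcd(4,21)=1 -> changes
  Option C: v=44, gcd(4,44)=4 -> preserves
  Option D: v=55, gcd(4,55)=1 -> changes
  Option E: v=54, gcd(4,54)=2 -> changes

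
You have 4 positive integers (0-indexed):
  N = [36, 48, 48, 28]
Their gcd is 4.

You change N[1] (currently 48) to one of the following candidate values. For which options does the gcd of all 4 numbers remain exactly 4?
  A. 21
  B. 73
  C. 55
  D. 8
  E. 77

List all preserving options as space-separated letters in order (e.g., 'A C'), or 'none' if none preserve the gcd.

Old gcd = 4; gcd of others (without N[1]) = 4
New gcd for candidate v: gcd(4, v). Preserves old gcd iff gcd(4, v) = 4.
  Option A: v=21, gcd(4,21)=1 -> changes
  Option B: v=73, gcd(4,73)=1 -> changes
  Option C: v=55, gcd(4,55)=1 -> changes
  Option D: v=8, gcd(4,8)=4 -> preserves
  Option E: v=77, gcd(4,77)=1 -> changes

Answer: D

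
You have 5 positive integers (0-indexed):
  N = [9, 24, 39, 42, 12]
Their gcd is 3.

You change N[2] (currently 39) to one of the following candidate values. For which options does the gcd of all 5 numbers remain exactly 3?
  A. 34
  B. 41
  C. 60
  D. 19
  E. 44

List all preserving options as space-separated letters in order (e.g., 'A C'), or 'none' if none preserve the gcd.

Old gcd = 3; gcd of others (without N[2]) = 3
New gcd for candidate v: gcd(3, v). Preserves old gcd iff gcd(3, v) = 3.
  Option A: v=34, gcd(3,34)=1 -> changes
  Option B: v=41, gcd(3,41)=1 -> changes
  Option C: v=60, gcd(3,60)=3 -> preserves
  Option D: v=19, gcd(3,19)=1 -> changes
  Option E: v=44, gcd(3,44)=1 -> changes

Answer: C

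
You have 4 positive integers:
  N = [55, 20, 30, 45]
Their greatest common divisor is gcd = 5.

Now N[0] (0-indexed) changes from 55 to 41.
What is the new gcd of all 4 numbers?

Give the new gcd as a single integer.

Numbers: [55, 20, 30, 45], gcd = 5
Change: index 0, 55 -> 41
gcd of the OTHER numbers (without index 0): gcd([20, 30, 45]) = 5
New gcd = gcd(g_others, new_val) = gcd(5, 41) = 1

Answer: 1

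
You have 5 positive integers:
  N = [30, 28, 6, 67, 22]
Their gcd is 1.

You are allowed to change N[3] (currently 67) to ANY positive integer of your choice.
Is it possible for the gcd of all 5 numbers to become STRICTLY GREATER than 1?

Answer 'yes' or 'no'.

Current gcd = 1
gcd of all OTHER numbers (without N[3]=67): gcd([30, 28, 6, 22]) = 2
The new gcd after any change is gcd(2, new_value).
This can be at most 2.
Since 2 > old gcd 1, the gcd CAN increase (e.g., set N[3] = 2).

Answer: yes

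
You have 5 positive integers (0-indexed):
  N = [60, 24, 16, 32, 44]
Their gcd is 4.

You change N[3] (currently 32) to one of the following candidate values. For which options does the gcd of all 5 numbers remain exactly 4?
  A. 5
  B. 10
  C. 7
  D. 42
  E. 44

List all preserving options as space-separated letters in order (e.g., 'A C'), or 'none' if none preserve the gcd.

Answer: E

Derivation:
Old gcd = 4; gcd of others (without N[3]) = 4
New gcd for candidate v: gcd(4, v). Preserves old gcd iff gcd(4, v) = 4.
  Option A: v=5, gcd(4,5)=1 -> changes
  Option B: v=10, gcd(4,10)=2 -> changes
  Option C: v=7, gcd(4,7)=1 -> changes
  Option D: v=42, gcd(4,42)=2 -> changes
  Option E: v=44, gcd(4,44)=4 -> preserves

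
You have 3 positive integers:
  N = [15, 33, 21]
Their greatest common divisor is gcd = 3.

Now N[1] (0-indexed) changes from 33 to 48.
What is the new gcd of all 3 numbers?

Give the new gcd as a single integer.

Numbers: [15, 33, 21], gcd = 3
Change: index 1, 33 -> 48
gcd of the OTHER numbers (without index 1): gcd([15, 21]) = 3
New gcd = gcd(g_others, new_val) = gcd(3, 48) = 3

Answer: 3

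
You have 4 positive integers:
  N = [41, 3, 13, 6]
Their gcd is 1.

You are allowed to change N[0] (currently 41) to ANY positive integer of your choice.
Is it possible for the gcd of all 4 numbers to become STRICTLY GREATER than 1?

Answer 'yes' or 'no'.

Current gcd = 1
gcd of all OTHER numbers (without N[0]=41): gcd([3, 13, 6]) = 1
The new gcd after any change is gcd(1, new_value).
This can be at most 1.
Since 1 = old gcd 1, the gcd can only stay the same or decrease.

Answer: no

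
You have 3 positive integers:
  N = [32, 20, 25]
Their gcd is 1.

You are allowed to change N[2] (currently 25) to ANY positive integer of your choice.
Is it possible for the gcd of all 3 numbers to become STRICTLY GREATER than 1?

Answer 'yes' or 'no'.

Current gcd = 1
gcd of all OTHER numbers (without N[2]=25): gcd([32, 20]) = 4
The new gcd after any change is gcd(4, new_value).
This can be at most 4.
Since 4 > old gcd 1, the gcd CAN increase (e.g., set N[2] = 4).

Answer: yes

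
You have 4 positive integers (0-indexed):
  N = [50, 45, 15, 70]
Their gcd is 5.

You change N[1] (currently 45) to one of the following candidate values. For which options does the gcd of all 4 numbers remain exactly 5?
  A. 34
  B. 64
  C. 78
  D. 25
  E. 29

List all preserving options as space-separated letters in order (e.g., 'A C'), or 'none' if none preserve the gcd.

Answer: D

Derivation:
Old gcd = 5; gcd of others (without N[1]) = 5
New gcd for candidate v: gcd(5, v). Preserves old gcd iff gcd(5, v) = 5.
  Option A: v=34, gcd(5,34)=1 -> changes
  Option B: v=64, gcd(5,64)=1 -> changes
  Option C: v=78, gcd(5,78)=1 -> changes
  Option D: v=25, gcd(5,25)=5 -> preserves
  Option E: v=29, gcd(5,29)=1 -> changes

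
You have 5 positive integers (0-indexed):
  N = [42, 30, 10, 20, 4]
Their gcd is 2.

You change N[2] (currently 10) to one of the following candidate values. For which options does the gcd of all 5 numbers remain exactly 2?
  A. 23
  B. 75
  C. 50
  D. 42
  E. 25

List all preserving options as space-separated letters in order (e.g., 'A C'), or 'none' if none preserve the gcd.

Old gcd = 2; gcd of others (without N[2]) = 2
New gcd for candidate v: gcd(2, v). Preserves old gcd iff gcd(2, v) = 2.
  Option A: v=23, gcd(2,23)=1 -> changes
  Option B: v=75, gcd(2,75)=1 -> changes
  Option C: v=50, gcd(2,50)=2 -> preserves
  Option D: v=42, gcd(2,42)=2 -> preserves
  Option E: v=25, gcd(2,25)=1 -> changes

Answer: C D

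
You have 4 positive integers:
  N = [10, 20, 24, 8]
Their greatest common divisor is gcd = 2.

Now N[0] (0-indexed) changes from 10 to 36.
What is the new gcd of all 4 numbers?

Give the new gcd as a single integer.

Answer: 4

Derivation:
Numbers: [10, 20, 24, 8], gcd = 2
Change: index 0, 10 -> 36
gcd of the OTHER numbers (without index 0): gcd([20, 24, 8]) = 4
New gcd = gcd(g_others, new_val) = gcd(4, 36) = 4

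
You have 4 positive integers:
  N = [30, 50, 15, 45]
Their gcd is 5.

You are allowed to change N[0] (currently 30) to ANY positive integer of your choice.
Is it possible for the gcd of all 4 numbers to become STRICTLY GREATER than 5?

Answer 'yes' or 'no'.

Current gcd = 5
gcd of all OTHER numbers (without N[0]=30): gcd([50, 15, 45]) = 5
The new gcd after any change is gcd(5, new_value).
This can be at most 5.
Since 5 = old gcd 5, the gcd can only stay the same or decrease.

Answer: no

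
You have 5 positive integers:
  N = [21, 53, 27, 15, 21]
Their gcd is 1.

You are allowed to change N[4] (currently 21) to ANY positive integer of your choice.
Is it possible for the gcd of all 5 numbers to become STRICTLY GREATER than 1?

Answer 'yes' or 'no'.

Current gcd = 1
gcd of all OTHER numbers (without N[4]=21): gcd([21, 53, 27, 15]) = 1
The new gcd after any change is gcd(1, new_value).
This can be at most 1.
Since 1 = old gcd 1, the gcd can only stay the same or decrease.

Answer: no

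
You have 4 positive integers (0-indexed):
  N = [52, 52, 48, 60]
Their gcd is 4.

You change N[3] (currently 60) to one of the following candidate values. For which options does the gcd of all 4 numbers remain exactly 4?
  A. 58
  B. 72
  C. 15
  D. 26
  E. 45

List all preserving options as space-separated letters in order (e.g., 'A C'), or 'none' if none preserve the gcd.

Old gcd = 4; gcd of others (without N[3]) = 4
New gcd for candidate v: gcd(4, v). Preserves old gcd iff gcd(4, v) = 4.
  Option A: v=58, gcd(4,58)=2 -> changes
  Option B: v=72, gcd(4,72)=4 -> preserves
  Option C: v=15, gcd(4,15)=1 -> changes
  Option D: v=26, gcd(4,26)=2 -> changes
  Option E: v=45, gcd(4,45)=1 -> changes

Answer: B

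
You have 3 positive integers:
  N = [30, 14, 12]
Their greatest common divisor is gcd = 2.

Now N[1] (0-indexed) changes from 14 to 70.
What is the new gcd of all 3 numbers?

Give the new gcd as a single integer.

Answer: 2

Derivation:
Numbers: [30, 14, 12], gcd = 2
Change: index 1, 14 -> 70
gcd of the OTHER numbers (without index 1): gcd([30, 12]) = 6
New gcd = gcd(g_others, new_val) = gcd(6, 70) = 2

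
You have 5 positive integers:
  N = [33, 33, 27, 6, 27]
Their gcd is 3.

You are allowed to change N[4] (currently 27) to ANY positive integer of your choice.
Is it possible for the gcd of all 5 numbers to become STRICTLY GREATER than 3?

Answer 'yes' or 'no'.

Current gcd = 3
gcd of all OTHER numbers (without N[4]=27): gcd([33, 33, 27, 6]) = 3
The new gcd after any change is gcd(3, new_value).
This can be at most 3.
Since 3 = old gcd 3, the gcd can only stay the same or decrease.

Answer: no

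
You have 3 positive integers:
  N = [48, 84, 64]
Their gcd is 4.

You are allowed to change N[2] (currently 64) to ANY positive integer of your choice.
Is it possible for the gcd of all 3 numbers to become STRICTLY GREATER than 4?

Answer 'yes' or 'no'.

Answer: yes

Derivation:
Current gcd = 4
gcd of all OTHER numbers (without N[2]=64): gcd([48, 84]) = 12
The new gcd after any change is gcd(12, new_value).
This can be at most 12.
Since 12 > old gcd 4, the gcd CAN increase (e.g., set N[2] = 12).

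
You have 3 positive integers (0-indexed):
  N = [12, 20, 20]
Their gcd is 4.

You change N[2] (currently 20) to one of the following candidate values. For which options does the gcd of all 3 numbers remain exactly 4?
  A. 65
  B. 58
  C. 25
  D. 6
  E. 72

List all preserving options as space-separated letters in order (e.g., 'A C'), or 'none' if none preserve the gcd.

Answer: E

Derivation:
Old gcd = 4; gcd of others (without N[2]) = 4
New gcd for candidate v: gcd(4, v). Preserves old gcd iff gcd(4, v) = 4.
  Option A: v=65, gcd(4,65)=1 -> changes
  Option B: v=58, gcd(4,58)=2 -> changes
  Option C: v=25, gcd(4,25)=1 -> changes
  Option D: v=6, gcd(4,6)=2 -> changes
  Option E: v=72, gcd(4,72)=4 -> preserves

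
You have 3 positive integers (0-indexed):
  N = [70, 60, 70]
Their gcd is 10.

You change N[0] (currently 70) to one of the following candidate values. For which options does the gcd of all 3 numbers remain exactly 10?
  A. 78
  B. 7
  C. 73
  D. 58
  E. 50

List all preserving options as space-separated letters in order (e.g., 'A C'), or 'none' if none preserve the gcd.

Answer: E

Derivation:
Old gcd = 10; gcd of others (without N[0]) = 10
New gcd for candidate v: gcd(10, v). Preserves old gcd iff gcd(10, v) = 10.
  Option A: v=78, gcd(10,78)=2 -> changes
  Option B: v=7, gcd(10,7)=1 -> changes
  Option C: v=73, gcd(10,73)=1 -> changes
  Option D: v=58, gcd(10,58)=2 -> changes
  Option E: v=50, gcd(10,50)=10 -> preserves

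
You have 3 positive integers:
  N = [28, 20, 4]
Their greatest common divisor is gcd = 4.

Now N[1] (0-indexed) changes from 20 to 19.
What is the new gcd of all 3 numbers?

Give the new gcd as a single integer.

Answer: 1

Derivation:
Numbers: [28, 20, 4], gcd = 4
Change: index 1, 20 -> 19
gcd of the OTHER numbers (without index 1): gcd([28, 4]) = 4
New gcd = gcd(g_others, new_val) = gcd(4, 19) = 1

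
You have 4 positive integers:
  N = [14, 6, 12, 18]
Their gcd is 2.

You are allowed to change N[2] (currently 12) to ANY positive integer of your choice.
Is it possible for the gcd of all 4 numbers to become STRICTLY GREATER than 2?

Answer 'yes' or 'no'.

Current gcd = 2
gcd of all OTHER numbers (without N[2]=12): gcd([14, 6, 18]) = 2
The new gcd after any change is gcd(2, new_value).
This can be at most 2.
Since 2 = old gcd 2, the gcd can only stay the same or decrease.

Answer: no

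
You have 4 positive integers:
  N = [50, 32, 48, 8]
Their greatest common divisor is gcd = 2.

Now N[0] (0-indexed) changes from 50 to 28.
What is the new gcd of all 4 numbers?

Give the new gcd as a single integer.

Answer: 4

Derivation:
Numbers: [50, 32, 48, 8], gcd = 2
Change: index 0, 50 -> 28
gcd of the OTHER numbers (without index 0): gcd([32, 48, 8]) = 8
New gcd = gcd(g_others, new_val) = gcd(8, 28) = 4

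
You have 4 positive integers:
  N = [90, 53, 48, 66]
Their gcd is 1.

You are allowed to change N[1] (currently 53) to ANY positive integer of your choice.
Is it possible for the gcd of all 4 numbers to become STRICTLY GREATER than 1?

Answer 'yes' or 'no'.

Answer: yes

Derivation:
Current gcd = 1
gcd of all OTHER numbers (without N[1]=53): gcd([90, 48, 66]) = 6
The new gcd after any change is gcd(6, new_value).
This can be at most 6.
Since 6 > old gcd 1, the gcd CAN increase (e.g., set N[1] = 6).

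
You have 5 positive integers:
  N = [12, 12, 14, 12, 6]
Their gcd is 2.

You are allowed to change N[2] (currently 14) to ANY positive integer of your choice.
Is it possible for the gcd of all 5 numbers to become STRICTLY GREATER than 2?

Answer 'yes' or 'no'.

Current gcd = 2
gcd of all OTHER numbers (without N[2]=14): gcd([12, 12, 12, 6]) = 6
The new gcd after any change is gcd(6, new_value).
This can be at most 6.
Since 6 > old gcd 2, the gcd CAN increase (e.g., set N[2] = 6).

Answer: yes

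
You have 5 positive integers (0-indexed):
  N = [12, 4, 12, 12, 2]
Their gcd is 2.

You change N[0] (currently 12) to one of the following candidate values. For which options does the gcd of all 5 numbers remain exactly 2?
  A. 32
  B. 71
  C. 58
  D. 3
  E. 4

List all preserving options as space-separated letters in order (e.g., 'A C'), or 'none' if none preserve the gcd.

Answer: A C E

Derivation:
Old gcd = 2; gcd of others (without N[0]) = 2
New gcd for candidate v: gcd(2, v). Preserves old gcd iff gcd(2, v) = 2.
  Option A: v=32, gcd(2,32)=2 -> preserves
  Option B: v=71, gcd(2,71)=1 -> changes
  Option C: v=58, gcd(2,58)=2 -> preserves
  Option D: v=3, gcd(2,3)=1 -> changes
  Option E: v=4, gcd(2,4)=2 -> preserves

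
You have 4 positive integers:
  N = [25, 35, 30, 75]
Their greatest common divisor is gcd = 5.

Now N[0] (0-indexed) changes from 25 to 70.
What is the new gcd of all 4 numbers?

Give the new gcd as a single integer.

Numbers: [25, 35, 30, 75], gcd = 5
Change: index 0, 25 -> 70
gcd of the OTHER numbers (without index 0): gcd([35, 30, 75]) = 5
New gcd = gcd(g_others, new_val) = gcd(5, 70) = 5

Answer: 5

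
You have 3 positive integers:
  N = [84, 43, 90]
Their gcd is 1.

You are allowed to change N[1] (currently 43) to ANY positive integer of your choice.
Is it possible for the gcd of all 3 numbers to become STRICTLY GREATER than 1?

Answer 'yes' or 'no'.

Current gcd = 1
gcd of all OTHER numbers (without N[1]=43): gcd([84, 90]) = 6
The new gcd after any change is gcd(6, new_value).
This can be at most 6.
Since 6 > old gcd 1, the gcd CAN increase (e.g., set N[1] = 6).

Answer: yes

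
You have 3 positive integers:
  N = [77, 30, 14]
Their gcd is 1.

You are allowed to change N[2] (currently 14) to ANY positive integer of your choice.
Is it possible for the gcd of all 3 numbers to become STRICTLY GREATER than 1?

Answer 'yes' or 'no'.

Current gcd = 1
gcd of all OTHER numbers (without N[2]=14): gcd([77, 30]) = 1
The new gcd after any change is gcd(1, new_value).
This can be at most 1.
Since 1 = old gcd 1, the gcd can only stay the same or decrease.

Answer: no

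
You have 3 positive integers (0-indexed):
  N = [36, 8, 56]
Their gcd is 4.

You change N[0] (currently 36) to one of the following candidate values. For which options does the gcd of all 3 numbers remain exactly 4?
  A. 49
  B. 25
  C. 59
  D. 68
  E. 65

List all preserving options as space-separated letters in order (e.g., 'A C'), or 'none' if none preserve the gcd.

Answer: D

Derivation:
Old gcd = 4; gcd of others (without N[0]) = 8
New gcd for candidate v: gcd(8, v). Preserves old gcd iff gcd(8, v) = 4.
  Option A: v=49, gcd(8,49)=1 -> changes
  Option B: v=25, gcd(8,25)=1 -> changes
  Option C: v=59, gcd(8,59)=1 -> changes
  Option D: v=68, gcd(8,68)=4 -> preserves
  Option E: v=65, gcd(8,65)=1 -> changes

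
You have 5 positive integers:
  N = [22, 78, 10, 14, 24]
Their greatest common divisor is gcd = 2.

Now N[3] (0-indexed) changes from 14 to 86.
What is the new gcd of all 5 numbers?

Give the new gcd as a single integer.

Answer: 2

Derivation:
Numbers: [22, 78, 10, 14, 24], gcd = 2
Change: index 3, 14 -> 86
gcd of the OTHER numbers (without index 3): gcd([22, 78, 10, 24]) = 2
New gcd = gcd(g_others, new_val) = gcd(2, 86) = 2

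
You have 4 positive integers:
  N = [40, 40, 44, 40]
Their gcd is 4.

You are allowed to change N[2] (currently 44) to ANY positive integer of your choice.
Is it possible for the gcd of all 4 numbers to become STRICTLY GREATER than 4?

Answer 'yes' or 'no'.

Answer: yes

Derivation:
Current gcd = 4
gcd of all OTHER numbers (without N[2]=44): gcd([40, 40, 40]) = 40
The new gcd after any change is gcd(40, new_value).
This can be at most 40.
Since 40 > old gcd 4, the gcd CAN increase (e.g., set N[2] = 40).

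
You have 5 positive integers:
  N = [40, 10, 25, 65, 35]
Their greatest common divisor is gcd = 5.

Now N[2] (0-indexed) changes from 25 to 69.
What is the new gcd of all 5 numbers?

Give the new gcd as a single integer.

Numbers: [40, 10, 25, 65, 35], gcd = 5
Change: index 2, 25 -> 69
gcd of the OTHER numbers (without index 2): gcd([40, 10, 65, 35]) = 5
New gcd = gcd(g_others, new_val) = gcd(5, 69) = 1

Answer: 1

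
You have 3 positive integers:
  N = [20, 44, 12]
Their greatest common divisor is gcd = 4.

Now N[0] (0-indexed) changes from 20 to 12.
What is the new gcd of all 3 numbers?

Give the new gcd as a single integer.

Numbers: [20, 44, 12], gcd = 4
Change: index 0, 20 -> 12
gcd of the OTHER numbers (without index 0): gcd([44, 12]) = 4
New gcd = gcd(g_others, new_val) = gcd(4, 12) = 4

Answer: 4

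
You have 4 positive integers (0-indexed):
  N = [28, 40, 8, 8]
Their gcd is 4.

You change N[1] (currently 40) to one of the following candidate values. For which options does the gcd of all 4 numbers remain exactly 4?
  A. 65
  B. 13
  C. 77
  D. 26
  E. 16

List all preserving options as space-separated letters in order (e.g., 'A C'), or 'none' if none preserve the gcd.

Answer: E

Derivation:
Old gcd = 4; gcd of others (without N[1]) = 4
New gcd for candidate v: gcd(4, v). Preserves old gcd iff gcd(4, v) = 4.
  Option A: v=65, gcd(4,65)=1 -> changes
  Option B: v=13, gcd(4,13)=1 -> changes
  Option C: v=77, gcd(4,77)=1 -> changes
  Option D: v=26, gcd(4,26)=2 -> changes
  Option E: v=16, gcd(4,16)=4 -> preserves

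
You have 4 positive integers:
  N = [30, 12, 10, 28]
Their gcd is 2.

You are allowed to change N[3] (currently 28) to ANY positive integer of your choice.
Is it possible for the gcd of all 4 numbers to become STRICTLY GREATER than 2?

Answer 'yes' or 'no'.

Answer: no

Derivation:
Current gcd = 2
gcd of all OTHER numbers (without N[3]=28): gcd([30, 12, 10]) = 2
The new gcd after any change is gcd(2, new_value).
This can be at most 2.
Since 2 = old gcd 2, the gcd can only stay the same or decrease.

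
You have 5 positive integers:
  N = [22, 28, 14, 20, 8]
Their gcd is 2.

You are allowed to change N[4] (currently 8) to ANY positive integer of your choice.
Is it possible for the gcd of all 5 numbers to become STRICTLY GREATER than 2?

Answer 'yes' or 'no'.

Current gcd = 2
gcd of all OTHER numbers (without N[4]=8): gcd([22, 28, 14, 20]) = 2
The new gcd after any change is gcd(2, new_value).
This can be at most 2.
Since 2 = old gcd 2, the gcd can only stay the same or decrease.

Answer: no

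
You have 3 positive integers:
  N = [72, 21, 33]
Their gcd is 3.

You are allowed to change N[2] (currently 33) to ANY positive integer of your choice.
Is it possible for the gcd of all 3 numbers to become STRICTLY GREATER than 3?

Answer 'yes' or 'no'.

Current gcd = 3
gcd of all OTHER numbers (without N[2]=33): gcd([72, 21]) = 3
The new gcd after any change is gcd(3, new_value).
This can be at most 3.
Since 3 = old gcd 3, the gcd can only stay the same or decrease.

Answer: no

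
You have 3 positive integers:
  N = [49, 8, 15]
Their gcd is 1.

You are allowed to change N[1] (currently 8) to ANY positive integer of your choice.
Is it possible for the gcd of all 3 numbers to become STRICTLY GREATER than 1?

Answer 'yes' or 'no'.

Answer: no

Derivation:
Current gcd = 1
gcd of all OTHER numbers (without N[1]=8): gcd([49, 15]) = 1
The new gcd after any change is gcd(1, new_value).
This can be at most 1.
Since 1 = old gcd 1, the gcd can only stay the same or decrease.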